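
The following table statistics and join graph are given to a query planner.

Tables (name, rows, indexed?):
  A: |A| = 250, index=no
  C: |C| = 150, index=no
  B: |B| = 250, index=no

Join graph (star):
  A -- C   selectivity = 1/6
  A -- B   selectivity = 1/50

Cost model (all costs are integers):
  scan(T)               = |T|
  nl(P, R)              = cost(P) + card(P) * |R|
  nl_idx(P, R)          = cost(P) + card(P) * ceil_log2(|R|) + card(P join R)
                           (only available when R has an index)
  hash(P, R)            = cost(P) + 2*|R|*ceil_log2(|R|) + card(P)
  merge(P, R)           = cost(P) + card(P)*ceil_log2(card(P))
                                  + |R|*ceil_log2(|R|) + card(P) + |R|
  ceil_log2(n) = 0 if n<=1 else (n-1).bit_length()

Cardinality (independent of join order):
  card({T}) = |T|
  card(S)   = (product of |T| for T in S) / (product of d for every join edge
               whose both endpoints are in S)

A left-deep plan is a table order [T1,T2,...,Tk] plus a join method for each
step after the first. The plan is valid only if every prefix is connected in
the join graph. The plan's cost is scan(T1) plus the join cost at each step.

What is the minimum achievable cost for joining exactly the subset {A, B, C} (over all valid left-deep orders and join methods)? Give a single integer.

8150

Selinger DP over subsets of {A,B,C}:
  {A}: scan cost=250, card=250
  {C}: scan cost=150, card=150
  {B}: scan cost=250, card=250
  {AC}: card=6250; try (C,hash)→2900, (A,merge)→3750, (C,merge)→3850, (A,hash)→4300, (A,nl)→37650, (C,nl)→37750; best=2900 via (C,hash)
  {AB}: card=1250; try (B,hash)→4500, (A,hash)→4500, (B,merge)→4750, (A,merge)→4750, (B,nl)→62750, (A,nl)→62750; best=4500 via (B,hash)
  {ABC}: card=31250; try (C,hash)→8150, (B,hash)→13150, (C,merge)→20850, (B,merge)→92650, (C,nl)→192000, (B,nl)→1565400; best=8150 via (C,hash)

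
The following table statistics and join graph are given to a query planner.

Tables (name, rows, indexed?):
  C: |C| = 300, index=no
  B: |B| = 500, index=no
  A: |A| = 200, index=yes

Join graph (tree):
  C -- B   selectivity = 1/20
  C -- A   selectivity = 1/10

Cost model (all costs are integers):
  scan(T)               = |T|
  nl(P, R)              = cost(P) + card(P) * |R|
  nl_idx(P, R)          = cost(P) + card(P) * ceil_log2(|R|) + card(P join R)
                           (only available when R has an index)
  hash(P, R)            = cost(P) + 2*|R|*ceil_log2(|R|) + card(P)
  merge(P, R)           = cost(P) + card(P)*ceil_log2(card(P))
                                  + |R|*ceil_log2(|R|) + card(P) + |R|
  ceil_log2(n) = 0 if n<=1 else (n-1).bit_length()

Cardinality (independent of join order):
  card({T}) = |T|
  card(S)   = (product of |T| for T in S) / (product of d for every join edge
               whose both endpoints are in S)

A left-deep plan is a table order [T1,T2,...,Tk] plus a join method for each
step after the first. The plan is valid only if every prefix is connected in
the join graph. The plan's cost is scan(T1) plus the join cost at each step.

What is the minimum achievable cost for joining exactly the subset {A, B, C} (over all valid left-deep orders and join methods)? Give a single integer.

Selinger DP over subsets of {A,B,C}:
  {C}: scan cost=300, card=300
  {B}: scan cost=500, card=500
  {A}: scan cost=200, card=200
  {BC}: card=7500; try (C,hash)→6400, (B,merge)→8300, (C,merge)→8500, (B,hash)→9600, (B,nl)→150300, (C,nl)→150500; best=6400 via (C,hash)
  {AC}: card=6000; try (A,hash)→3800, (C,merge)→5000, (A,merge)→5100, (C,hash)→5800, (A,nl_idx)→8700, (C,nl)→60200 …(+1); best=3800 via (A,hash)
  {ABC}: card=150000; try (A,hash)→17100, (B,hash)→18800, (B,merge)→92800, (A,merge)→113200, (A,nl_idx)→216400, (A,nl)→1506400 …(+1); best=17100 via (A,hash)

17100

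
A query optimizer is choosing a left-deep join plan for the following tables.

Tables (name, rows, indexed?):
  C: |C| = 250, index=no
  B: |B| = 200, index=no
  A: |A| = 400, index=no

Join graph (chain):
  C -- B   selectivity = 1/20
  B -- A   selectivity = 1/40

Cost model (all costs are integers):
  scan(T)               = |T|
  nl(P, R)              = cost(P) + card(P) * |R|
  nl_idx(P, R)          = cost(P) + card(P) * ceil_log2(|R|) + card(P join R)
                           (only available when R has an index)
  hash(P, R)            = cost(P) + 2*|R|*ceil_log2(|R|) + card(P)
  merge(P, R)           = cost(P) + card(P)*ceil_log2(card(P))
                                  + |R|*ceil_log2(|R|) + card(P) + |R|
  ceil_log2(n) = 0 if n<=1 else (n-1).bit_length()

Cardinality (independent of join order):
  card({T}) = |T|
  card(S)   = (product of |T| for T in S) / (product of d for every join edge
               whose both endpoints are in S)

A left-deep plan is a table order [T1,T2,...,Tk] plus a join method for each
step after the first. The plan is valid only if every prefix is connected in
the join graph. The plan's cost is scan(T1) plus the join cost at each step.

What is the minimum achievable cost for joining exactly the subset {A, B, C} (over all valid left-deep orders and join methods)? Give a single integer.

Selinger DP over subsets of {A,B,C}:
  {C}: scan cost=250, card=250
  {B}: scan cost=200, card=200
  {A}: scan cost=400, card=400
  {BC}: card=2500; try (B,hash)→3700, (C,merge)→4250, (B,merge)→4300, (C,hash)→4400, (C,nl)→50200, (B,nl)→50250; best=3700 via (B,hash)
  {AB}: card=2000; try (B,hash)→4000, (A,merge)→6000, (B,merge)→6200, (A,hash)→7600, (A,nl)→80200, (B,nl)→80400; best=4000 via (B,hash)
  {ABC}: card=25000; try (C,hash)→10000, (A,hash)→13400, (C,merge)→30250, (A,merge)→40200, (C,nl)→504000, (A,nl)→1003700; best=10000 via (C,hash)

10000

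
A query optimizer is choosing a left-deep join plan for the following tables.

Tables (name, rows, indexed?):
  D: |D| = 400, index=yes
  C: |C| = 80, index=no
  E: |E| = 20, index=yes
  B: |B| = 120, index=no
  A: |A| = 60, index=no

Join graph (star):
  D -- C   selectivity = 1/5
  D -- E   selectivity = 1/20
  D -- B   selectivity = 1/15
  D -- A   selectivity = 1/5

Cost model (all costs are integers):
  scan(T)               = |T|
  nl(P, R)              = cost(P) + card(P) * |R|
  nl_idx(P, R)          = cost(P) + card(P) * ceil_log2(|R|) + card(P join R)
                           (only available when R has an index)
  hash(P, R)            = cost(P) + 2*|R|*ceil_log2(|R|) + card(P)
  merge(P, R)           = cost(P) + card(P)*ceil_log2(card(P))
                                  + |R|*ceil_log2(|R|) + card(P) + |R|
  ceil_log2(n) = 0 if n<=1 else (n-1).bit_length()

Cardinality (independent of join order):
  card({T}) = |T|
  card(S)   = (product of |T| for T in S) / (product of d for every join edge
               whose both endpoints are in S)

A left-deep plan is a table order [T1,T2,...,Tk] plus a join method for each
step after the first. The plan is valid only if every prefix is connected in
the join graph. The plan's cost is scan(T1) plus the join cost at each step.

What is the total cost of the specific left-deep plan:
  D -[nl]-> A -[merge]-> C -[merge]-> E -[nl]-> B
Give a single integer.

step 1: scan D: cost=400, card=400
step 2: join A via nl
    card(P join A) = 400*60/(5) = 4800
    cost = 400 + 400*60 = 24400
step 3: join C via merge
    card(P join C) = 4800*80/(5) = 76800
    cost = 24400 + 4800*13 + 80*7 + 4800 + 80 = 92240
step 4: join E via merge
    card(P join E) = 76800*20/(20) = 76800
    cost = 92240 + 76800*17 + 20*5 + 76800 + 20 = 1474760
step 5: join B via nl
    card(P join B) = 76800*120/(15) = 614400
    cost = 1474760 + 76800*120 = 10690760

10690760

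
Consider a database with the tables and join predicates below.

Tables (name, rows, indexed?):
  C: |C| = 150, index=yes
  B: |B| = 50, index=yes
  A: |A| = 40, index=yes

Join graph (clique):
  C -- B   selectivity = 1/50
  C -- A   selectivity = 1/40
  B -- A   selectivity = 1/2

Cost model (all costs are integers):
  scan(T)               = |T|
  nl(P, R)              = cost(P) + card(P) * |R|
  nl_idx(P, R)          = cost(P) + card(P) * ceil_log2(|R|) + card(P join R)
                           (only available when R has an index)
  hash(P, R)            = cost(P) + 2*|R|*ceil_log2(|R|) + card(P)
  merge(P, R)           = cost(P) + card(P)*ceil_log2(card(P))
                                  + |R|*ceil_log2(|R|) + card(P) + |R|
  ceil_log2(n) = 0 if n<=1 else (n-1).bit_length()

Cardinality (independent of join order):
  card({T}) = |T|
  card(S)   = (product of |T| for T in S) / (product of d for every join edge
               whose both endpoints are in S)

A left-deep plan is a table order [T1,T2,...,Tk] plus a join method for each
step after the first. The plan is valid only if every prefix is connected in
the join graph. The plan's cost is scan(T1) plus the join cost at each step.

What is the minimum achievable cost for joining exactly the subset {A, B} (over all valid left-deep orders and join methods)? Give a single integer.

Selinger DP over subsets of {A,B}:
  {B}: scan cost=50, card=50
  {A}: scan cost=40, card=40
  {AB}: card=1000; try (A,hash)→580, (B,merge)→670, (B,hash)→680, (A,merge)→680, (B,nl_idx)→1280, (A,nl_idx)→1350 …(+2); best=580 via (A,hash)

580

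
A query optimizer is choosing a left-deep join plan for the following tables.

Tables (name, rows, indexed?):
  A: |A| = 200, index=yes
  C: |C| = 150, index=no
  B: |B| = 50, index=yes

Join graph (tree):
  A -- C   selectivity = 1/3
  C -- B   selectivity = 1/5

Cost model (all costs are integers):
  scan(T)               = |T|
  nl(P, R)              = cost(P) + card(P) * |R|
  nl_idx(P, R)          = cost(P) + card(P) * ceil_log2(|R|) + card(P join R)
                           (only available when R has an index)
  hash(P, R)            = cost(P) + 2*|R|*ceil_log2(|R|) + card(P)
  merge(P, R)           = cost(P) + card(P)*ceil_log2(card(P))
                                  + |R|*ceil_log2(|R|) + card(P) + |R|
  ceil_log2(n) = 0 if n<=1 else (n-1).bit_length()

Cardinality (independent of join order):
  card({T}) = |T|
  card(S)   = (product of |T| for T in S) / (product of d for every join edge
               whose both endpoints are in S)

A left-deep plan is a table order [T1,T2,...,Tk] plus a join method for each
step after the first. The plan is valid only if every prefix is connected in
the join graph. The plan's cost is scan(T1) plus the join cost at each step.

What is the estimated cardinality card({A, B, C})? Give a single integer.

100000

Tables in S: A(200), B(50), C(150)
Edges inside S: A-C(d=3), C-B(d=5)
numerator = 200 * 50 * 150 = 1500000
denominator = 3 * 5 = 15
card(S) = 1500000 / 15 = 100000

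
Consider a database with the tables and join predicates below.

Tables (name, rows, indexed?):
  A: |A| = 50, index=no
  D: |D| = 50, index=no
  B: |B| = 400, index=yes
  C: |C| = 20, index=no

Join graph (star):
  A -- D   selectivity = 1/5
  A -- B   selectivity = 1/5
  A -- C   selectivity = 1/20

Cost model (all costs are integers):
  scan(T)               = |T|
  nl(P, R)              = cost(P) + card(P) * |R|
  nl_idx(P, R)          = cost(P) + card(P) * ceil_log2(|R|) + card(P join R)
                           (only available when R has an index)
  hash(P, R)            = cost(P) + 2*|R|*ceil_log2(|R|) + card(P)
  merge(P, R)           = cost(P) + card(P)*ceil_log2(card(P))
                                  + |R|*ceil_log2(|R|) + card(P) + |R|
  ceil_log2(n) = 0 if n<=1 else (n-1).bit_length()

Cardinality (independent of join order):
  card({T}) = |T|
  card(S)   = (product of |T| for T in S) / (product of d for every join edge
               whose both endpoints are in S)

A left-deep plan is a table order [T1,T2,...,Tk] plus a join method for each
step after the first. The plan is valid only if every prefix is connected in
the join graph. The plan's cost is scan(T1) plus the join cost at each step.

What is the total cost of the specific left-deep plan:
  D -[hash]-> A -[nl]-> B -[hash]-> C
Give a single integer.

step 1: scan D: cost=50, card=50
step 2: join A via hash
    card(P join A) = 50*50/(5) = 500
    cost = 50 + 2*50*6 + 50 = 700
step 3: join B via nl
    card(P join B) = 500*400/(5) = 40000
    cost = 700 + 500*400 = 200700
step 4: join C via hash
    card(P join C) = 40000*20/(20) = 40000
    cost = 200700 + 2*20*5 + 40000 = 240900

240900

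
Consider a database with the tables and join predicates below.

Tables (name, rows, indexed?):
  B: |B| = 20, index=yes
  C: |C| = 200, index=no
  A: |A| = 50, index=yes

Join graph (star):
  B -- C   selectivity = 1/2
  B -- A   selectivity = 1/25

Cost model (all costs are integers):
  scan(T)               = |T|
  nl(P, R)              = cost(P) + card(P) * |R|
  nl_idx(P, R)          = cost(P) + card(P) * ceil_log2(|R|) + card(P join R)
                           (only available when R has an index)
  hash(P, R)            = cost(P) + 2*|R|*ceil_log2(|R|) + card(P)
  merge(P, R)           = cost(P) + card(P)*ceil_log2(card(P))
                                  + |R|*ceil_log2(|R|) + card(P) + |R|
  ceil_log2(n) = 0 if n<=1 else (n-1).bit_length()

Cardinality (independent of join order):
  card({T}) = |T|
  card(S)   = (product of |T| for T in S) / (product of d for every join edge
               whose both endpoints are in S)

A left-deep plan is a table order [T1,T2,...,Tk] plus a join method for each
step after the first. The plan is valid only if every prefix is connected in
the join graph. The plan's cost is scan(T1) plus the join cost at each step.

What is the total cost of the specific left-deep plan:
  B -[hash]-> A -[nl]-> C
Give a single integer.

step 1: scan B: cost=20, card=20
step 2: join A via hash
    card(P join A) = 20*50/(25) = 40
    cost = 20 + 2*50*6 + 20 = 640
step 3: join C via nl
    card(P join C) = 40*200/(2) = 4000
    cost = 640 + 40*200 = 8640

8640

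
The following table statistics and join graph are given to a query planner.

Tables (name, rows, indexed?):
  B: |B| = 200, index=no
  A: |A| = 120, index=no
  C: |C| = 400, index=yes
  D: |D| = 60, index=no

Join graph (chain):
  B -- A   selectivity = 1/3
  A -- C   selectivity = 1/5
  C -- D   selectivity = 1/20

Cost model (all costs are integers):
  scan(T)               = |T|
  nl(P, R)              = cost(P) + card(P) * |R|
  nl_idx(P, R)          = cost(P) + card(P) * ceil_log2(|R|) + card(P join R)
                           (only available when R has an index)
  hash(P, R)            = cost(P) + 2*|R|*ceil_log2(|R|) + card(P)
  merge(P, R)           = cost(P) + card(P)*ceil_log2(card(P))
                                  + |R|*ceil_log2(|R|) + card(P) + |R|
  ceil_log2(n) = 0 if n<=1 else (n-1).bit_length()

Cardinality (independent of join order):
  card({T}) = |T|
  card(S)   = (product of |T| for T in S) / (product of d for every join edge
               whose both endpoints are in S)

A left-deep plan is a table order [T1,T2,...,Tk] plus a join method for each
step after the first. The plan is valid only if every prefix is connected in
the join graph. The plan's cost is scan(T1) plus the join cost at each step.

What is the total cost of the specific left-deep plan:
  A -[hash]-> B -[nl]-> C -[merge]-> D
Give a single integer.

16643860

step 1: scan A: cost=120, card=120
step 2: join B via hash
    card(P join B) = 120*200/(3) = 8000
    cost = 120 + 2*200*8 + 120 = 3440
step 3: join C via nl
    card(P join C) = 8000*400/(5) = 640000
    cost = 3440 + 8000*400 = 3203440
step 4: join D via merge
    card(P join D) = 640000*60/(20) = 1920000
    cost = 3203440 + 640000*20 + 60*6 + 640000 + 60 = 16643860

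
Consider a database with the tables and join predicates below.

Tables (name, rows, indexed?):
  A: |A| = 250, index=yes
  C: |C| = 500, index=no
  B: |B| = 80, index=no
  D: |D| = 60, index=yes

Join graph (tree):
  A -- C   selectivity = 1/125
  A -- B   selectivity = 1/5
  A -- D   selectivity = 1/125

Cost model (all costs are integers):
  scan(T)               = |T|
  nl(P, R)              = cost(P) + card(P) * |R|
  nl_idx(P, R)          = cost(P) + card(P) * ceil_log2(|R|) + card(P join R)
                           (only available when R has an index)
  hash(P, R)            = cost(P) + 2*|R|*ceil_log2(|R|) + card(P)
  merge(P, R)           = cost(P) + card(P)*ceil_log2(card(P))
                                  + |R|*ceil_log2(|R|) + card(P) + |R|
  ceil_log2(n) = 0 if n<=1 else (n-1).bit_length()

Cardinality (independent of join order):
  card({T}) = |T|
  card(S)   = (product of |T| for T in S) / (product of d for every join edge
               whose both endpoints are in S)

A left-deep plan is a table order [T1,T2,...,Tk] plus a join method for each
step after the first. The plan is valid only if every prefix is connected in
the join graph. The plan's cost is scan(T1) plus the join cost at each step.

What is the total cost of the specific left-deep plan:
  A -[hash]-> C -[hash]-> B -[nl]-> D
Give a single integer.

971620

step 1: scan A: cost=250, card=250
step 2: join C via hash
    card(P join C) = 250*500/(125) = 1000
    cost = 250 + 2*500*9 + 250 = 9500
step 3: join B via hash
    card(P join B) = 1000*80/(5) = 16000
    cost = 9500 + 2*80*7 + 1000 = 11620
step 4: join D via nl
    card(P join D) = 16000*60/(125) = 7680
    cost = 11620 + 16000*60 = 971620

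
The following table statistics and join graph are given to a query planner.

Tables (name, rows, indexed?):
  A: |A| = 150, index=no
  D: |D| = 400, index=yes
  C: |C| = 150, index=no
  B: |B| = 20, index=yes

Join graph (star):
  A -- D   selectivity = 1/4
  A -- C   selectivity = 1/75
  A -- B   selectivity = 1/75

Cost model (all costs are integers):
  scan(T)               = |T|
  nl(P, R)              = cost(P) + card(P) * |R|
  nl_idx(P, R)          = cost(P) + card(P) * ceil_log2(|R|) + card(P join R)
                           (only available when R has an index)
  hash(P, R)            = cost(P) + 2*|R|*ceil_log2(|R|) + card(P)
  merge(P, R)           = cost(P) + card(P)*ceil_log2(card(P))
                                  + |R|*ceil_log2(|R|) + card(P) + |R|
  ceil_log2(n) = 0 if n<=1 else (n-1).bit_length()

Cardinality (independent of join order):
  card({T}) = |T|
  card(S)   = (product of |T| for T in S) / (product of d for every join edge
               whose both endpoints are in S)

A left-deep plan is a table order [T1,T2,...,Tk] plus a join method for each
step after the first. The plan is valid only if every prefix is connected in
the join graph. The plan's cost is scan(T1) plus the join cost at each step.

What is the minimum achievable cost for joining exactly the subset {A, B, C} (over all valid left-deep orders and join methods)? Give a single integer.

Selinger DP over subsets of {A,B,C}:
  {A}: scan cost=150, card=150
  {C}: scan cost=150, card=150
  {B}: scan cost=20, card=20
  {AC}: card=300; try (C,hash)→2700, (A,hash)→2700, (C,merge)→2850, (A,merge)→2850, (C,nl)→22650, (A,nl)→22650; best=2700 via (C,hash)
  {AB}: card=40; try (B,hash)→500, (B,nl_idx)→940, (A,merge)→1490, (B,merge)→1620, (A,hash)→2440, (A,nl)→3020 …(+1); best=500 via (B,hash)
  {ABC}: card=80; try (C,merge)→2130, (C,hash)→2940, (B,hash)→3200, (B,nl_idx)→4280, (B,merge)→5820, (C,nl)→6500 …(+1); best=2130 via (C,merge)

2130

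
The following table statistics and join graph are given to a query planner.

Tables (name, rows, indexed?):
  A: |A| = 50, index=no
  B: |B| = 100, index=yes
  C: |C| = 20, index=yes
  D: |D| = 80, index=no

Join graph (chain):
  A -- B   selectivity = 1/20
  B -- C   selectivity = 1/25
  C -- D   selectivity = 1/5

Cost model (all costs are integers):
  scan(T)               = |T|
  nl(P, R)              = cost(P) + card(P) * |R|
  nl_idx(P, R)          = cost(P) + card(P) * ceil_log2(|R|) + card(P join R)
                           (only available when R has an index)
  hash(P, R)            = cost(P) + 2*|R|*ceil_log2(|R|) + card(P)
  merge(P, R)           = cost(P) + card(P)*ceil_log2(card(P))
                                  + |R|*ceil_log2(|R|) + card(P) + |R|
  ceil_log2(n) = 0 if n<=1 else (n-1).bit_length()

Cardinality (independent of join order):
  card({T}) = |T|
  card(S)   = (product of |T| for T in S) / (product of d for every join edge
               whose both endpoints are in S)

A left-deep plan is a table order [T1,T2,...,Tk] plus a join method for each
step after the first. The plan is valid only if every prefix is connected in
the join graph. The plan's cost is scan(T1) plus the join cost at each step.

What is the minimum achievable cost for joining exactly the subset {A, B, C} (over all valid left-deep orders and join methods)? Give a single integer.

920

Selinger DP over subsets of {A,B,C}:
  {A}: scan cost=50, card=50
  {B}: scan cost=100, card=100
  {C}: scan cost=20, card=20
  {AB}: card=250; try (B,nl_idx)→650, (A,hash)→800, (B,merge)→1200, (A,merge)→1250, (B,hash)→1500, (B,nl)→5050 …(+1); best=650 via (B,nl_idx)
  {BC}: card=80; try (B,nl_idx)→240, (C,hash)→400, (C,nl_idx)→680, (B,merge)→940, (C,merge)→1020, (B,hash)→1440 …(+2); best=240 via (B,nl_idx)
  {ABC}: card=200; try (A,hash)→920, (C,hash)→1100, (A,merge)→1230, (C,nl_idx)→2100, (C,merge)→3020, (A,nl)→4240 …(+1); best=920 via (A,hash)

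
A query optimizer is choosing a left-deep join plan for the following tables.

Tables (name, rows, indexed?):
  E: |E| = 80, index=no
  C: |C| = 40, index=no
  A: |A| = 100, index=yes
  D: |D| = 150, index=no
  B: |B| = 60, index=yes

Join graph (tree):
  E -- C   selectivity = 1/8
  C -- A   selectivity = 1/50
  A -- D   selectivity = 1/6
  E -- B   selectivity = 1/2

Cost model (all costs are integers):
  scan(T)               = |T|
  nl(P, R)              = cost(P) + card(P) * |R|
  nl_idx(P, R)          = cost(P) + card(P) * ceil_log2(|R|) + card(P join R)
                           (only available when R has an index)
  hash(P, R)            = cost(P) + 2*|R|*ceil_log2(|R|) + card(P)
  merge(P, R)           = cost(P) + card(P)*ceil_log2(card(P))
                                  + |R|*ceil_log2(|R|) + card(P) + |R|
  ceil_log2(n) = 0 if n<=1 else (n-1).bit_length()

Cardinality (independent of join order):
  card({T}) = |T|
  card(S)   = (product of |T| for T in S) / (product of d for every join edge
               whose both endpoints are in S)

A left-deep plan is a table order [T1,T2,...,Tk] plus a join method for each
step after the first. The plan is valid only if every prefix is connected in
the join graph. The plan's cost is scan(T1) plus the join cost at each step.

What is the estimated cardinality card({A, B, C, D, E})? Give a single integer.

600000

Tables in S: A(100), B(60), C(40), D(150), E(80)
Edges inside S: E-C(d=8), C-A(d=50), A-D(d=6), E-B(d=2)
numerator = 100 * 60 * 40 * 150 * 80 = 2880000000
denominator = 8 * 50 * 6 * 2 = 4800
card(S) = 2880000000 / 4800 = 600000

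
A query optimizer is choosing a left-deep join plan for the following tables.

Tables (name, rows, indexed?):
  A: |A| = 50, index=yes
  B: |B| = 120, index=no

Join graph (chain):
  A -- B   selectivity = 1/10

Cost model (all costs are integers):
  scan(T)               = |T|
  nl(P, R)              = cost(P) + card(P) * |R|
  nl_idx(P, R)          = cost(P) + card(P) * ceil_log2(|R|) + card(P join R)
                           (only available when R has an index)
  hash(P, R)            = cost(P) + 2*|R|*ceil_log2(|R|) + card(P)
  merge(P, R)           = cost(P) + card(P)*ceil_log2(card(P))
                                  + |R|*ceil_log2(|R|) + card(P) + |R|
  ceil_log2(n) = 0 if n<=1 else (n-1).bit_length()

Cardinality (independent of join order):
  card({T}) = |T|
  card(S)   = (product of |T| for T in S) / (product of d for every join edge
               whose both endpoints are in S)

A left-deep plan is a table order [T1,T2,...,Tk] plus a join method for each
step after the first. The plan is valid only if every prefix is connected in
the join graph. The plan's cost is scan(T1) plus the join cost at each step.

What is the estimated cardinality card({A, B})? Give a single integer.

600

Tables in S: A(50), B(120)
Edges inside S: A-B(d=10)
numerator = 50 * 120 = 6000
denominator = 10 = 10
card(S) = 6000 / 10 = 600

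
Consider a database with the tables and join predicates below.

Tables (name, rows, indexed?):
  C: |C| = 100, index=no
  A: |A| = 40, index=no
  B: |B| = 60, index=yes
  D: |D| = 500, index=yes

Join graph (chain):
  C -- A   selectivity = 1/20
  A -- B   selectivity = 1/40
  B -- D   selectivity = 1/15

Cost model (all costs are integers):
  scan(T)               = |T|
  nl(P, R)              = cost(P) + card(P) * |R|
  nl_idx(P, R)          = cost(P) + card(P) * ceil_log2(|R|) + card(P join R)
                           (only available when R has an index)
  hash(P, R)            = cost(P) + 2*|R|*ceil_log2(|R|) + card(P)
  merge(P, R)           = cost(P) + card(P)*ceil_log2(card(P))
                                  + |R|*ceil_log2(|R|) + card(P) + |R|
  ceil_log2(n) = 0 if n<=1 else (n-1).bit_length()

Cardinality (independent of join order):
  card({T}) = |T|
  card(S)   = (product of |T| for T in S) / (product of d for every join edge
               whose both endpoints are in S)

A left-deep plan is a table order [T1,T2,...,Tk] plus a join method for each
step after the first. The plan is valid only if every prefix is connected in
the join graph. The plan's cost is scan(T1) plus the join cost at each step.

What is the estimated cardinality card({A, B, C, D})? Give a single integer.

Tables in S: A(40), B(60), C(100), D(500)
Edges inside S: C-A(d=20), A-B(d=40), B-D(d=15)
numerator = 40 * 60 * 100 * 500 = 120000000
denominator = 20 * 40 * 15 = 12000
card(S) = 120000000 / 12000 = 10000

10000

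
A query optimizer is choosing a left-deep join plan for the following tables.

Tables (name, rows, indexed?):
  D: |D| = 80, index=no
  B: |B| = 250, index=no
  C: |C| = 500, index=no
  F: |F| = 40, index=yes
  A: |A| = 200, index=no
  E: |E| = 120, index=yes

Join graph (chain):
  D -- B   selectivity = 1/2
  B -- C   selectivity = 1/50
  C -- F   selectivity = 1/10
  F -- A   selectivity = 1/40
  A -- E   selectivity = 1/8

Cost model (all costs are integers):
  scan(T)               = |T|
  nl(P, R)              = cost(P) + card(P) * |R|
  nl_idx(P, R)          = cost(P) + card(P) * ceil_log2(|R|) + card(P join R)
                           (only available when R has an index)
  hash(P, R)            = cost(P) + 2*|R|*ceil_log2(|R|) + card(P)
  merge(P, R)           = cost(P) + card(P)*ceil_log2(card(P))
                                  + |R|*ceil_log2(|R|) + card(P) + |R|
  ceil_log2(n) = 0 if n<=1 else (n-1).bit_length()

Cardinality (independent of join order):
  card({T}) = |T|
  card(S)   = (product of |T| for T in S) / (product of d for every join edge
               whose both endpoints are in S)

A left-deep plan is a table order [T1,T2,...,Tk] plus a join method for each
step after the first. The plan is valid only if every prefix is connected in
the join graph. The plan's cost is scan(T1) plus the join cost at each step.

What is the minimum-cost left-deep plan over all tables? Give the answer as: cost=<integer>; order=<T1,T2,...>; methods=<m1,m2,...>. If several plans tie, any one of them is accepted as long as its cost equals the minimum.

Selinger DP (subsets sized 1..n):
  {D}: scan cost=80, card=80
  {B}: scan cost=250, card=250
  {C}: scan cost=500, card=500
  {F}: scan cost=40, card=40
  {A}: scan cost=200, card=200
  {E}: scan cost=120, card=120
  {BD}: card=10000; try (D,hash)→1620, (B,merge)→2970, (D,merge)→3140, (B,hash)→4160, (B,nl)→20080, (D,nl)→20250; best=1620 via (D,hash)
  {BC}: card=2500; try (B,hash)→5000, (C,merge)→7500, (B,merge)→7750, (C,hash)→9500, (C,nl)→125250, (B,nl)→125500; best=5000 via (B,hash)
  {CF}: card=2000; try (F,hash)→1480, (C,merge)→5320, (F,nl_idx)→5500, (F,merge)→5780, (C,hash)→9080, (C,nl)→20040 …(+1); best=1480 via (F,hash)
  {AF}: card=200; try (F,hash)→880, (F,nl_idx)→1600, (A,merge)→2120, (F,merge)→2280, (A,hash)→3280, (A,nl)→8040 …(+1); best=880 via (F,hash)
  {AE}: card=3000; try (E,hash)→2080, (A,merge)→2880, (E,merge)→2960, (A,hash)→3440, (E,nl_idx)→4600, (A,nl)→24120 …(+1); best=2080 via (E,hash)
  {BCD}: card=100000; try (D,hash)→8620, (C,hash)→20620, (D,merge)→38140, (C,merge)→156620, (D,nl)→205000, (C,nl)→5001620; best=8620 via (D,hash)
  {BCF}: card=10000; try (B,hash)→7480, (F,hash)→7980, (B,merge)→27730, (F,nl_idx)→30000, (F,merge)→37780, (F,nl)→105000 …(+1); best=7480 via (B,hash)
  {ACF}: card=10000; try (A,hash)→6680, (C,merge)→7680, (C,hash)→10080, (A,merge)→27280, (C,nl)→100880, (A,nl)→401480; best=6680 via (A,hash)
  {AEF}: card=3000; try (E,hash)→2760, (E,merge)→3640, (E,nl_idx)→5280, (F,hash)→5560, (F,nl_idx)→23080, (E,nl)→24880 …(+2); best=2760 via (E,hash)
  {BCDF}: card=400000; try (D,hash)→18600, (F,hash)→109100, (D,merge)→158120, (D,nl)→807480, (F,nl_idx)→1008620, (F,merge)→1808900 …(+1); best=18600 via (D,hash)
  {ABCF}: card=50000; try (B,hash)→20680, (A,hash)→20680, (B,merge)→158930, (A,merge)→159280, (A,nl)→2007480, (B,nl)→2506680; best=20680 via (B,hash)
  {ACEF}: card=150000; try (C,hash)→14760, (E,hash)→18360, (C,merge)→46760, (E,merge)→157640, (E,nl_idx)→226680, (E,nl)→1206680 …(+1); best=14760 via (C,hash)
  {ABCDF}: card=2000000; try (D,hash)→71800, (A,hash)→421800, (D,merge)→871320, (D,nl)→4020680, (A,merge)→8020400, (A,nl)→80018600; best=71800 via (D,hash)
  {ABCEF}: card=750000; try (E,hash)→72360, (B,hash)→168760, (E,merge)→871640, (E,nl_idx)→1120680, (B,merge)→2867010, (E,nl)→6020680 …(+1); best=72360 via (E,hash)
  {ABCDEF}: card=30000000; try (D,hash)→823480, (E,hash)→2073480, (D,merge)→15823000, (E,nl_idx)→44071800, (E,merge)→44072760, (D,nl)→60072360 …(+1); best=823480 via (D,hash)

cost=823480; order=C,F,A,B,E,D; methods=hash,hash,hash,hash,hash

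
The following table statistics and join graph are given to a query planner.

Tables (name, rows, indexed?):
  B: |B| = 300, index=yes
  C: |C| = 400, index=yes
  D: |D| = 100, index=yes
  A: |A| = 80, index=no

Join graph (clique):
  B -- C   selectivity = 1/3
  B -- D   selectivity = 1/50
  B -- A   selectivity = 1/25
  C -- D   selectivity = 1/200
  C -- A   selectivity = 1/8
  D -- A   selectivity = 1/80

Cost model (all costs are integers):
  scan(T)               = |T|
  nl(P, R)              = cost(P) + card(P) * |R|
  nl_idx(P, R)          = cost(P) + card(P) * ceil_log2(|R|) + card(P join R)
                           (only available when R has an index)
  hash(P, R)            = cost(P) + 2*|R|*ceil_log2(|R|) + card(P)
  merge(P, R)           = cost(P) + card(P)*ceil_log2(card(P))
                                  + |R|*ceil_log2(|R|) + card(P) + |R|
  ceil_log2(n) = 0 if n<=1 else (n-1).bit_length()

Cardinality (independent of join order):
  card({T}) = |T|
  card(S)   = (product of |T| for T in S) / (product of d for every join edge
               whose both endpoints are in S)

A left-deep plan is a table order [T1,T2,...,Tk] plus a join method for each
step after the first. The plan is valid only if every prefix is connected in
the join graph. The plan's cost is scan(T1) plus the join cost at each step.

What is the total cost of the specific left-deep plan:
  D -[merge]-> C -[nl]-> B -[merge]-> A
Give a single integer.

step 1: scan D: cost=100, card=100
step 2: join C via merge
    card(P join C) = 100*400/(200) = 200
    cost = 100 + 100*7 + 400*9 + 100 + 400 = 4900
step 3: join B via nl
    card(P join B) = 200*300/(3*50) = 400
    cost = 4900 + 200*300 = 64900
step 4: join A via merge
    card(P join A) = 400*80/(25*8*80) = 2
    cost = 64900 + 400*9 + 80*7 + 400 + 80 = 69540

69540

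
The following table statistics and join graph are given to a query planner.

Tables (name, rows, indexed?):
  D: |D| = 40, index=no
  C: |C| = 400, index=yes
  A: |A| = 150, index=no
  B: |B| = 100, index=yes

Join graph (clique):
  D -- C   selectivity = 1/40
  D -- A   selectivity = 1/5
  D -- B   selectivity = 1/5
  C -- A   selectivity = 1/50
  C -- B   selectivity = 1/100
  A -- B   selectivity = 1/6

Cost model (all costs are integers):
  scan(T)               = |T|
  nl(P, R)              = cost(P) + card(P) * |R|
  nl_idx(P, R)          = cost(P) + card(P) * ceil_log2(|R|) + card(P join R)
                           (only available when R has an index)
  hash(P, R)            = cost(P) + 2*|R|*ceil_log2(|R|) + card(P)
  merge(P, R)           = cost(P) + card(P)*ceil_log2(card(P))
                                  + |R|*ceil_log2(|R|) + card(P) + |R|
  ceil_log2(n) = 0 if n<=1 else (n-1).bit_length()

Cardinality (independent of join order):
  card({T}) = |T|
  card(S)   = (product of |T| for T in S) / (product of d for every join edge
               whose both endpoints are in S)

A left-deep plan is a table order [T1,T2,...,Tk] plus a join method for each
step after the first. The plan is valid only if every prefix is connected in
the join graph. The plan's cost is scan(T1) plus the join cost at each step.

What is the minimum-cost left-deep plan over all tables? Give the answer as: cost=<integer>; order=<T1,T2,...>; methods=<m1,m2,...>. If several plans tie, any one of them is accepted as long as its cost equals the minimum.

cost=4270; order=B,C,D,A; methods=nl_idx,hash,merge

Selinger DP (subsets sized 1..n):
  {D}: scan cost=40, card=40
  {C}: scan cost=400, card=400
  {A}: scan cost=150, card=150
  {B}: scan cost=100, card=100
  {CD}: card=400; try (C,nl_idx)→800, (D,hash)→1280, (C,merge)→4320, (D,merge)→4680, (C,hash)→7280, (C,nl)→16040 …(+1); best=800 via (C,nl_idx)
  {AD}: card=1200; try (D,hash)→780, (A,merge)→1670, (D,merge)→1780, (A,hash)→2480, (A,nl)→6040, (D,nl)→6150; best=780 via (D,hash)
  {BD}: card=800; try (D,hash)→680, (B,merge)→1120, (B,nl_idx)→1120, (D,merge)→1180, (B,hash)→1480, (B,nl)→4040 …(+1); best=680 via (D,hash)
  {AC}: card=1200; try (C,nl_idx)→2700, (A,hash)→3200, (C,merge)→5500, (A,merge)→5750, (C,hash)→7500, (C,nl)→60150 …(+1); best=2700 via (C,nl_idx)
  {BC}: card=400; try (C,nl_idx)→1400, (B,hash)→2200, (B,nl_idx)→3600, (C,merge)→4900, (B,merge)→5200, (C,hash)→7400 …(+2); best=1400 via (C,nl_idx)
  {AB}: card=2500; try (B,hash)→1700, (A,merge)→2250, (B,merge)→2300, (A,hash)→2600, (B,nl_idx)→3700, (A,nl)→15100 …(+1); best=1700 via (B,hash)
  {ACD}: card=240; try (A,hash)→3600, (D,hash)→4380, (A,merge)→6150, (C,hash)→9180, (C,nl_idx)→11820, (D,merge)→17380 …(+4); best=3600 via (A,hash)
  {BCD}: card=80; try (D,hash)→2280, (B,hash)→2600, (B,nl_idx)→3680, (B,merge)→5600, (D,merge)→5680, (C,nl_idx)→7960 …(+5); best=2280 via (D,hash)
  {ABD}: card=4000; try (B,hash)→3380, (A,hash)→3880, (D,hash)→4680, (A,merge)→10830, (B,nl_idx)→13180, (B,merge)→15980 …(+4); best=3380 via (B,hash)
  {ABC}: card=200; try (A,hash)→4200, (B,hash)→5300, (A,merge)→6750, (B,nl_idx)→11300, (C,hash)→11400, (B,merge)→17900 …(+5); best=4200 via (A,hash)
  {ABCD}: card=8; try (A,merge)→4270, (A,hash)→4760, (D,hash)→4880, (B,hash)→5240, (B,nl_idx)→5288, (D,merge)→6280 …(+8); best=4270 via (A,merge)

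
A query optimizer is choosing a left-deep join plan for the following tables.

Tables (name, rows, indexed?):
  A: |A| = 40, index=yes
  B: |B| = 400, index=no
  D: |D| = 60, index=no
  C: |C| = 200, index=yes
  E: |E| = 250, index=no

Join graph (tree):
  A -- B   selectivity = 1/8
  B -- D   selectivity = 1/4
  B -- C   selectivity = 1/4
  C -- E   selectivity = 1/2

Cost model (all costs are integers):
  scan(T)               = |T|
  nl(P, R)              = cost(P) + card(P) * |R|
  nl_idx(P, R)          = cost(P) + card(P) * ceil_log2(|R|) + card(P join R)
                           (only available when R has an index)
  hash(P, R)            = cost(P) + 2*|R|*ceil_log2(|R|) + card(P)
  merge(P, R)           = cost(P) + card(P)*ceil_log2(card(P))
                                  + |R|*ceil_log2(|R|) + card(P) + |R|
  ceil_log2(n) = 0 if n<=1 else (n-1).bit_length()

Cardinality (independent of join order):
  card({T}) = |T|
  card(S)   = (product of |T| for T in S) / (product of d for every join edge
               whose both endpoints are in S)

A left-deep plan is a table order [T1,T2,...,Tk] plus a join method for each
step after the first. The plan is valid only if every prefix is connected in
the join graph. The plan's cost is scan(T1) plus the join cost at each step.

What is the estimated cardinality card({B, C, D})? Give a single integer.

300000

Tables in S: B(400), C(200), D(60)
Edges inside S: B-D(d=4), B-C(d=4)
numerator = 400 * 200 * 60 = 4800000
denominator = 4 * 4 = 16
card(S) = 4800000 / 16 = 300000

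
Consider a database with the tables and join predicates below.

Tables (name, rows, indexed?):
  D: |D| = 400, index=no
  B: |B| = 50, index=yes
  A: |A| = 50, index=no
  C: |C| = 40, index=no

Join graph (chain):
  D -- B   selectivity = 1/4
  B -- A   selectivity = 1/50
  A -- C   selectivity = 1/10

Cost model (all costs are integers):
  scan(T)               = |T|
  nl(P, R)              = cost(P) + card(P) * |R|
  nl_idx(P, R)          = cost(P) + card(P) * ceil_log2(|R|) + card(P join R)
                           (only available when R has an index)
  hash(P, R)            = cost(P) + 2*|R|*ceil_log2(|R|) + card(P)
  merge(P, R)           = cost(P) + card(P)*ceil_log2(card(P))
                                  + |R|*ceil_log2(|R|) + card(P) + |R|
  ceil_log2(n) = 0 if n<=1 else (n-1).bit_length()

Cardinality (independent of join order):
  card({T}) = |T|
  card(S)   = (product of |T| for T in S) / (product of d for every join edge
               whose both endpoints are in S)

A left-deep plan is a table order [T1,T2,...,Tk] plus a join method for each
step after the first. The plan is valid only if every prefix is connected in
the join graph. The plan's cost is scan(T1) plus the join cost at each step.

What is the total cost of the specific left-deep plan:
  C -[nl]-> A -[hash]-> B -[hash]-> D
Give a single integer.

10240

step 1: scan C: cost=40, card=40
step 2: join A via nl
    card(P join A) = 40*50/(10) = 200
    cost = 40 + 40*50 = 2040
step 3: join B via hash
    card(P join B) = 200*50/(50) = 200
    cost = 2040 + 2*50*6 + 200 = 2840
step 4: join D via hash
    card(P join D) = 200*400/(4) = 20000
    cost = 2840 + 2*400*9 + 200 = 10240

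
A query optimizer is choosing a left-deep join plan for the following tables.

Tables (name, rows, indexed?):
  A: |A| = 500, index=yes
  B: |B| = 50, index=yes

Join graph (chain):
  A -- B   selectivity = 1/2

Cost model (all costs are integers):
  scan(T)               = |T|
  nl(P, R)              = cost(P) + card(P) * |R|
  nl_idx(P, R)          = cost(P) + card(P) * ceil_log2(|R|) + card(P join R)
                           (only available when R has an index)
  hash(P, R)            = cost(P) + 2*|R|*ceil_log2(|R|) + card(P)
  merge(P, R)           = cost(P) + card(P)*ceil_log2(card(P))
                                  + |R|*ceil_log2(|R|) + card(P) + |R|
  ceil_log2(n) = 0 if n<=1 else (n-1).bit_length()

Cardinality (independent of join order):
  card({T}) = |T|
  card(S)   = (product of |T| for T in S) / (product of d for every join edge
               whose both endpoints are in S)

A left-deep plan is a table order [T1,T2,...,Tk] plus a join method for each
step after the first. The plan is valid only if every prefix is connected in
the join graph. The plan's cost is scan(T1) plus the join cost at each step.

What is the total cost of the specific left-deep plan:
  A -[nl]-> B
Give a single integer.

step 1: scan A: cost=500, card=500
step 2: join B via nl
    card(P join B) = 500*50/(2) = 12500
    cost = 500 + 500*50 = 25500

25500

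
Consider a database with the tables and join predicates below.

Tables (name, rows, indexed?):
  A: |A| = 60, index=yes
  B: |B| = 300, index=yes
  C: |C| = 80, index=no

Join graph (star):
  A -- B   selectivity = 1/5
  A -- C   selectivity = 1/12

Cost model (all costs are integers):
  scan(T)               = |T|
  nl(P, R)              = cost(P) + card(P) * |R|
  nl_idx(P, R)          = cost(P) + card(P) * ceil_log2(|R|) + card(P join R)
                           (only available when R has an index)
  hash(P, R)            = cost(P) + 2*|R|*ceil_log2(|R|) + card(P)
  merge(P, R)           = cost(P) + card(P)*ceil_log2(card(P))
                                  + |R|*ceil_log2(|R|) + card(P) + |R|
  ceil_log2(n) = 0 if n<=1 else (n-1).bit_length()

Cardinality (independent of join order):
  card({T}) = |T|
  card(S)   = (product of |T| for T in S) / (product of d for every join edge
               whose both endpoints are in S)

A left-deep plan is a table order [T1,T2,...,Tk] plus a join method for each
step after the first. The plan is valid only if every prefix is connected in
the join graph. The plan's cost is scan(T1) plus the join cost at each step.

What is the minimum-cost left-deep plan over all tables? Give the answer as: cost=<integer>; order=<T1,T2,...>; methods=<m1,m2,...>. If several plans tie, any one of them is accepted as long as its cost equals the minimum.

Selinger DP (subsets sized 1..n):
  {A}: scan cost=60, card=60
  {B}: scan cost=300, card=300
  {C}: scan cost=80, card=80
  {AB}: card=3600; try (A,hash)→1320, (B,merge)→3480, (A,merge)→3720, (B,nl_idx)→4200, (B,hash)→5520, (A,nl_idx)→5700 …(+2); best=1320 via (A,hash)
  {AC}: card=400; try (A,hash)→880, (A,nl_idx)→960, (C,merge)→1120, (A,merge)→1140, (C,hash)→1240, (C,nl)→4860 …(+1); best=880 via (A,hash)
  {ABC}: card=24000; try (C,hash)→6040, (B,hash)→6680, (B,merge)→7880, (B,nl_idx)→28480, (C,merge)→48760, (B,nl)→120880 …(+1); best=6040 via (C,hash)

cost=6040; order=B,A,C; methods=hash,hash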